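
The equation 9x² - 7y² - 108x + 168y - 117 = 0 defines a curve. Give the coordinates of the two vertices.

(6, 3) and (6, 21)

9(x² - 12x) -7(y² - 24y) = 117
Completing the square gives 9(x - 6)² -7(y - 12)² = 117 + 324 - 1008 = -567.
Divide through by -567 to get (y - 12)²/81 - (x - 6)²/63 = 1.
Hyperbola, center (6, 12), transverse axis vertical; a² = 81, b² = 63.
a = 9. Vertices at (h, k ± a).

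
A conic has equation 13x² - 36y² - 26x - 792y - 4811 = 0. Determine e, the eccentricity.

13(x² - 2x) -36(y² + 22y) = 4811
13(x - 1)² -36(y + 11)² = 4811 + 13 - 4356 = 468
Divide through by 468 to get (x - 1)²/36 - (y + 11)²/13 = 1.
Hyperbola, center (1, -11), transverse axis horizontal; a² = 36, b² = 13.
c² = a² + b² = 49, so c = 7.
e = c/a = 7/6.

e = 7/6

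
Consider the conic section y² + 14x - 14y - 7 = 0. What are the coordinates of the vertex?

Only y is squared. Complete the square in y: (y - 7)² = -14(x - 4).
Vertex (4, 7); 4p = -14 so p = -7/2. Opens left.

(4, 7)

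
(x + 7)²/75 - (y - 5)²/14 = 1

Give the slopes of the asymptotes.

√42/15 and -√42/15

Center (-7, 5). The positive term is the x-term, so the transverse axis is horizontal; a² = 75, b² = 14.
For a horizontal hyperbola the asymptotes have slope ±b/a.
Here that is ±√14/5√3 = ±√42/15.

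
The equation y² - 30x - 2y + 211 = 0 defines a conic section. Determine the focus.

Only y is squared. Complete the square in y: (y - 1)² = 30(x - 7).
Vertex (7, 1); 4p = 30 so p = 15/2. Opens right.
Focus is p units from the vertex along the axis: (h + p, k).

(29/2, 1)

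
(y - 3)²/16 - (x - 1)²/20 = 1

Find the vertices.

(1, -1) and (1, 7)

Center (1, 3). The positive term is the y-term, so the transverse axis is vertical; a² = 16, b² = 20.
a = 4. Vertices at (h, k ± a).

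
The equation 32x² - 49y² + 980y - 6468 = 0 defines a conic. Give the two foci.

Group: 32x² -49(y² - 20y) = 6468
Complete the square: 32x² -49(y - 10)² = 6468 + 0 - 4900 = 1568
Dividing both sides by 1568: x²/49 - (y - 10)²/32 = 1
Hyperbola, center (0, 10), transverse axis horizontal; a² = 49, b² = 32.
c² = a² + b² = 49 + 32 = 81, so c = 9.
Foci lie on the horizontal axis through the center: (h ± c, k).

(-9, 10) and (9, 10)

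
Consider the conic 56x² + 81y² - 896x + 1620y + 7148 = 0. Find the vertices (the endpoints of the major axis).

56(x² - 16x) + 81(y² + 20y) = -7148
56(x - 8)² + 81(y + 10)² = -7148 + 3584 + 8100 = 4536
Dividing both sides by 4536: (x - 8)²/81 + (y + 10)²/56 = 1
Ellipse, center (8, -10), major axis horizontal; a² = 81, b² = 56.
a = 9. Vertices at (h ± a, k).

(-1, -10) and (17, -10)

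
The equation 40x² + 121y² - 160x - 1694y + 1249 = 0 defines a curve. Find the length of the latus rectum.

80/11

Group the x- and y-terms: 40(x² - 4x) + 121(y² - 14y) = -1249
Complete the square in x and y: 40(x - 2)² + 121(y - 7)² = -1249 + 160 + 5929 = 4840
Divide by 4840: (x - 2)²/121 + (y - 7)²/40 = 1
Ellipse, center (2, 7), major axis horizontal; a² = 121, b² = 40.
Latus rectum length = 2b²/a = 2·40/11 = 80/11.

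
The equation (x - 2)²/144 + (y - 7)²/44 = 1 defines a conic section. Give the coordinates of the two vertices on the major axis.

Center (2, 7). The larger denominator 144 sits under the x-term, so the major axis is horizontal; a² = 144, b² = 44.
a = 12. Vertices at (h ± a, k).

(-10, 7) and (14, 7)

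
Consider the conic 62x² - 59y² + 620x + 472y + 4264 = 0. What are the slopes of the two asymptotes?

√3658/59 and -√3658/59

Collect terms: 62(x² + 10x) -59(y² - 8y) = -4264
Complete the square in x and y: 62(x + 5)² -59(y - 4)² = -4264 + 1550 - 944 = -3658
Divide through by -3658 to get (y - 4)²/62 - (x + 5)²/59 = 1.
Hyperbola, center (-5, 4), transverse axis vertical; a² = 62, b² = 59.
For a vertical hyperbola the asymptotes have slope ±a/b.
Here that is ±√62/√59 = ±√3658/59.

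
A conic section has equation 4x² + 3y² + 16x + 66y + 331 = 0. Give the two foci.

(-2, -13) and (-2, -9)

Group the x- and y-terms: 4(x² + 4x) + 3(y² + 22y) = -331
Completing the square gives 4(x + 2)² + 3(y + 11)² = -331 + 16 + 363 = 48.
Dividing both sides by 48: (x + 2)²/12 + (y + 11)²/16 = 1
Ellipse, center (-2, -11), major axis vertical; a² = 16, b² = 12.
c² = a² - b² = 16 - 12 = 4, so c = 2.
Foci lie on the vertical axis through the center: (h, k ± c).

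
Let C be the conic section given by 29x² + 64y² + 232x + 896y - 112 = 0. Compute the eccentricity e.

Collect terms: 29(x² + 8x) + 64(y² + 14y) = 112
29(x + 4)² + 64(y + 7)² = 112 + 464 + 3136 = 3712
Dividing both sides by 3712: (x + 4)²/128 + (y + 7)²/58 = 1
Ellipse, center (-4, -7), major axis horizontal; a² = 128, b² = 58.
c² = a² - b² = 70, so c = √70.
e = c/a = √70/8√2 = √35/8.

e = √35/8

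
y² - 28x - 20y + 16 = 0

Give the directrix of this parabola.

Only y is squared. Complete the square in y: (y - 10)² = 28(x + 3).
Vertex (-3, 10); 4p = 28 so p = 7. Opens right.
Directrix is the vertical line x = h − p = -3 − (7) = -10.

x = -10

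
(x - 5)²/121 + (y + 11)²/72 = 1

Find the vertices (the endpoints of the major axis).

(-6, -11) and (16, -11)

Center (5, -11). The larger denominator 121 sits under the x-term, so the major axis is horizontal; a² = 121, b² = 72.
a = 11. Vertices at (h ± a, k).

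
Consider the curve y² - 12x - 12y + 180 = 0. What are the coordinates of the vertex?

Only y is squared. Complete the square in y: (y - 6)² = 12(x - 12).
Vertex (12, 6); 4p = 12 so p = 3. Opens right.

(12, 6)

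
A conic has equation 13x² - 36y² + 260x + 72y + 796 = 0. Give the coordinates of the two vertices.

(-16, 1) and (-4, 1)

Group: 13(x² + 20x) -36(y² - 2y) = -796
13(x + 10)² -36(y - 1)² = -796 + 1300 - 36 = 468
Dividing both sides by 468: (x + 10)²/36 - (y - 1)²/13 = 1
Hyperbola, center (-10, 1), transverse axis horizontal; a² = 36, b² = 13.
a = 6. Vertices at (h ± a, k).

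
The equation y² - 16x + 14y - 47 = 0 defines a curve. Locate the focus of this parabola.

Only y is squared. Complete the square in y: (y + 7)² = 16(x + 6).
Vertex (-6, -7); 4p = 16 so p = 4. Opens right.
Focus is p units from the vertex along the axis: (h + p, k).

(-2, -7)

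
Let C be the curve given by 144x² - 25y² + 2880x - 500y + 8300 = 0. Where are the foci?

(-23, -10) and (3, -10)

Collect terms: 144(x² + 20x) -25(y² + 20y) = -8300
Completing the square gives 144(x + 10)² -25(y + 10)² = -8300 + 14400 - 2500 = 3600.
Dividing both sides by 3600: (x + 10)²/25 - (y + 10)²/144 = 1
Hyperbola, center (-10, -10), transverse axis horizontal; a² = 25, b² = 144.
c² = a² + b² = 25 + 144 = 169, so c = 13.
Foci lie on the horizontal axis through the center: (h ± c, k).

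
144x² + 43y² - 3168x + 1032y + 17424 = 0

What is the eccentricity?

e = √101/12

Collect terms: 144(x² - 22x) + 43(y² + 24y) = -17424
Completing the square gives 144(x - 11)² + 43(y + 12)² = -17424 + 17424 + 6192 = 6192.
Divide by 6192: (x - 11)²/43 + (y + 12)²/144 = 1
Ellipse, center (11, -12), major axis vertical; a² = 144, b² = 43.
c² = a² - b² = 101, so c = √101.
e = c/a = √101/12.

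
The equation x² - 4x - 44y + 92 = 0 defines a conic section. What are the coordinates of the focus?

(2, 13)

Only x is squared. Complete the square in x: (x - 2)² = 44(y - 2).
Vertex (2, 2); 4p = 44 so p = 11. Opens up.
Focus is p units from the vertex along the axis: (h, k + p).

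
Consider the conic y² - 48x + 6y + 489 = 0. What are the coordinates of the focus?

Only y is squared. Complete the square in y: (y + 3)² = 48(x - 10).
Vertex (10, -3); 4p = 48 so p = 12. Opens right.
Focus is p units from the vertex along the axis: (h + p, k).

(22, -3)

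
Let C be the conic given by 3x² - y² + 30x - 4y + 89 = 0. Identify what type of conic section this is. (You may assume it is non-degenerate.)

hyperbola

No xy term. Coefficients of x² and y² are A = 3, C = -1.
A and C have opposite signs ⇒ hyperbola.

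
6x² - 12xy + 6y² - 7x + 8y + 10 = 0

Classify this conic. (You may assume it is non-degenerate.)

parabola

A = 6, B = -12, C = 6.
Discriminant B² − 4AC = (-12)² − 4·6·6 = 0.
B² − 4AC = 0 ⇒ parabola.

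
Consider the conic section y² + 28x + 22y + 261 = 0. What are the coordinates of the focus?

Only y is squared. Complete the square in y: (y + 11)² = -28(x + 5).
Vertex (-5, -11); 4p = -28 so p = -7. Opens left.
Focus is p units from the vertex along the axis: (h + p, k).

(-12, -11)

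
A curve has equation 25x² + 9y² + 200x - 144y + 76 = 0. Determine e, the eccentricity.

Group: 25(x² + 8x) + 9(y² - 16y) = -76
Complete the square: 25(x + 4)² + 9(y - 8)² = -76 + 400 + 576 = 900
Divide through by 900 to get (x + 4)²/36 + (y - 8)²/100 = 1.
Ellipse, center (-4, 8), major axis vertical; a² = 100, b² = 36.
c² = a² - b² = 64, so c = 8.
e = c/a = 8/10 = 4/5.

e = 4/5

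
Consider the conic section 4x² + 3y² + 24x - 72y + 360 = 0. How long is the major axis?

Group the x- and y-terms: 4(x² + 6x) + 3(y² - 24y) = -360
Complete the square in x and y: 4(x + 3)² + 3(y - 12)² = -360 + 36 + 432 = 108
Dividing both sides by 108: (x + 3)²/27 + (y - 12)²/36 = 1
Ellipse, center (-3, 12), major axis vertical; a² = 36, b² = 27.
a² = 36 so a = 6; the major axis has length 2a = 12.

12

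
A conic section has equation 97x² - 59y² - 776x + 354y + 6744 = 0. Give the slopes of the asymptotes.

√5723/59 and -√5723/59

Group: 97(x² - 8x) -59(y² - 6y) = -6744
Complete the square: 97(x - 4)² -59(y - 3)² = -6744 + 1552 - 531 = -5723
Divide through by -5723 to get (y - 3)²/97 - (x - 4)²/59 = 1.
Hyperbola, center (4, 3), transverse axis vertical; a² = 97, b² = 59.
For a vertical hyperbola the asymptotes have slope ±a/b.
Here that is ±√97/√59 = ±√5723/59.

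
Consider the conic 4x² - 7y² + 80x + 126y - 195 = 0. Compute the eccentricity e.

e = √77/7

Collect terms: 4(x² + 20x) -7(y² - 18y) = 195
4(x + 10)² -7(y - 9)² = 195 + 400 - 567 = 28
Divide through by 28 to get (x + 10)²/7 - (y - 9)²/4 = 1.
Hyperbola, center (-10, 9), transverse axis horizontal; a² = 7, b² = 4.
c² = a² + b² = 11, so c = √11.
e = c/a = √11/√7 = √77/7.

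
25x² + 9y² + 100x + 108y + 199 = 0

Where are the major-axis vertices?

Collect terms: 25(x² + 4x) + 9(y² + 12y) = -199
Completing the square gives 25(x + 2)² + 9(y + 6)² = -199 + 100 + 324 = 225.
Divide by 225: (x + 2)²/9 + (y + 6)²/25 = 1
Ellipse, center (-2, -6), major axis vertical; a² = 25, b² = 9.
a = 5. Vertices at (h, k ± a).

(-2, -11) and (-2, -1)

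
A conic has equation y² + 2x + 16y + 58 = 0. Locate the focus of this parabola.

Only y is squared. Complete the square in y: (y + 8)² = -2(x - 3).
Vertex (3, -8); 4p = -2 so p = -1/2. Opens left.
Focus is p units from the vertex along the axis: (h + p, k).

(5/2, -8)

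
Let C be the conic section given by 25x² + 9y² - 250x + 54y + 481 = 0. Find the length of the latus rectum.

Group: 25(x² - 10x) + 9(y² + 6y) = -481
Complete the square in x and y: 25(x - 5)² + 9(y + 3)² = -481 + 625 + 81 = 225
Divide by 225: (x - 5)²/9 + (y + 3)²/25 = 1
Ellipse, center (5, -3), major axis vertical; a² = 25, b² = 9.
Latus rectum length = 2b²/a = 2·9/5 = 18/5.

18/5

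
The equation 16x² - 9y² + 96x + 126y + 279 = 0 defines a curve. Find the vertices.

Group: 16(x² + 6x) -9(y² - 14y) = -279
Completing the square gives 16(x + 3)² -9(y - 7)² = -279 + 144 - 441 = -576.
Divide by -576: (y - 7)²/64 - (x + 3)²/36 = 1
Hyperbola, center (-3, 7), transverse axis vertical; a² = 64, b² = 36.
a = 8. Vertices at (h, k ± a).

(-3, -1) and (-3, 15)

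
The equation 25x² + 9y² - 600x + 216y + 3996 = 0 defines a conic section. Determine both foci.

(12, -20) and (12, -4)

25(x² - 24x) + 9(y² + 24y) = -3996
Complete the square: 25(x - 12)² + 9(y + 12)² = -3996 + 3600 + 1296 = 900
Dividing both sides by 900: (x - 12)²/36 + (y + 12)²/100 = 1
Ellipse, center (12, -12), major axis vertical; a² = 100, b² = 36.
c² = a² - b² = 100 - 36 = 64, so c = 8.
Foci lie on the vertical axis through the center: (h, k ± c).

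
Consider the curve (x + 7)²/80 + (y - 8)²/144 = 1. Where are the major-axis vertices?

(-7, -4) and (-7, 20)

Center (-7, 8). The larger denominator 144 sits under the y-term, so the major axis is vertical; a² = 144, b² = 80.
a = 12. Vertices at (h, k ± a).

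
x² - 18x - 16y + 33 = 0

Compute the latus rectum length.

16

Only x is squared. Complete the square in x: (x - 9)² = 16(y + 3).
Vertex (9, -3); 4p = 16 so p = 4. Opens up.
Latus rectum length = |4p| = 16.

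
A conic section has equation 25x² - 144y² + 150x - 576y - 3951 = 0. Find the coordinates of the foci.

Collect terms: 25(x² + 6x) -144(y² + 4y) = 3951
Completing the square gives 25(x + 3)² -144(y + 2)² = 3951 + 225 - 576 = 3600.
Divide by 3600: (x + 3)²/144 - (y + 2)²/25 = 1
Hyperbola, center (-3, -2), transverse axis horizontal; a² = 144, b² = 25.
c² = a² + b² = 144 + 25 = 169, so c = 13.
Foci lie on the horizontal axis through the center: (h ± c, k).

(-16, -2) and (10, -2)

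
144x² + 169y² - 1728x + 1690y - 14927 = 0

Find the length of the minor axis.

24

Collect terms: 144(x² - 12x) + 169(y² + 10y) = 14927
Complete the square: 144(x - 6)² + 169(y + 5)² = 14927 + 5184 + 4225 = 24336
Divide by 24336: (x - 6)²/169 + (y + 5)²/144 = 1
Ellipse, center (6, -5), major axis horizontal; a² = 169, b² = 144.
b² = 144 so b = 12; the minor axis has length 2b = 24.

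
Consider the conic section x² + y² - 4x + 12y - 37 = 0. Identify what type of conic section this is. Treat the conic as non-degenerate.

circle

No xy term. Coefficients of x² and y² are A = 1, C = 1.
A = C (same sign) ⇒ circle.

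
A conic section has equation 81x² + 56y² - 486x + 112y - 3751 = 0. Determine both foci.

Collect terms: 81(x² - 6x) + 56(y² + 2y) = 3751
Completing the square gives 81(x - 3)² + 56(y + 1)² = 3751 + 729 + 56 = 4536.
Divide by 4536: (x - 3)²/56 + (y + 1)²/81 = 1
Ellipse, center (3, -1), major axis vertical; a² = 81, b² = 56.
c² = a² - b² = 81 - 56 = 25, so c = 5.
Foci lie on the vertical axis through the center: (h, k ± c).

(3, -6) and (3, 4)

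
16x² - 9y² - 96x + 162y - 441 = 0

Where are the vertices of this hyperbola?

Group: 16(x² - 6x) -9(y² - 18y) = 441
Completing the square gives 16(x - 3)² -9(y - 9)² = 441 + 144 - 729 = -144.
Dividing both sides by -144: (y - 9)²/16 - (x - 3)²/9 = 1
Hyperbola, center (3, 9), transverse axis vertical; a² = 16, b² = 9.
a = 4. Vertices at (h, k ± a).

(3, 5) and (3, 13)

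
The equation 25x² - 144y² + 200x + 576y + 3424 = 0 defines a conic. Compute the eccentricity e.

e = 13/5

25(x² + 8x) -144(y² - 4y) = -3424
Complete the square: 25(x + 4)² -144(y - 2)² = -3424 + 400 - 576 = -3600
Dividing both sides by -3600: (y - 2)²/25 - (x + 4)²/144 = 1
Hyperbola, center (-4, 2), transverse axis vertical; a² = 25, b² = 144.
c² = a² + b² = 169, so c = 13.
e = c/a = 13/5.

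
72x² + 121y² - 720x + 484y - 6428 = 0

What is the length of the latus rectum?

Group the x- and y-terms: 72(x² - 10x) + 121(y² + 4y) = 6428
Complete the square: 72(x - 5)² + 121(y + 2)² = 6428 + 1800 + 484 = 8712
Divide by 8712: (x - 5)²/121 + (y + 2)²/72 = 1
Ellipse, center (5, -2), major axis horizontal; a² = 121, b² = 72.
Latus rectum length = 2b²/a = 2·72/11 = 144/11.

144/11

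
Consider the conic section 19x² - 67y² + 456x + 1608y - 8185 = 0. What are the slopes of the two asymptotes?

√1273/67 and -√1273/67

Group the x- and y-terms: 19(x² + 24x) -67(y² - 24y) = 8185
Complete the square in x and y: 19(x + 12)² -67(y - 12)² = 8185 + 2736 - 9648 = 1273
Dividing both sides by 1273: (x + 12)²/67 - (y - 12)²/19 = 1
Hyperbola, center (-12, 12), transverse axis horizontal; a² = 67, b² = 19.
For a horizontal hyperbola the asymptotes have slope ±b/a.
Here that is ±√19/√67 = ±√1273/67.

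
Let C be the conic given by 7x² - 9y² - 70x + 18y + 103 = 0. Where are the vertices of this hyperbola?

(2, 1) and (8, 1)

Group: 7(x² - 10x) -9(y² - 2y) = -103
Completing the square gives 7(x - 5)² -9(y - 1)² = -103 + 175 - 9 = 63.
Divide through by 63 to get (x - 5)²/9 - (y - 1)²/7 = 1.
Hyperbola, center (5, 1), transverse axis horizontal; a² = 9, b² = 7.
a = 3. Vertices at (h ± a, k).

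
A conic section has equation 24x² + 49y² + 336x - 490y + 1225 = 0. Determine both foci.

(-12, 5) and (-2, 5)

Group: 24(x² + 14x) + 49(y² - 10y) = -1225
Complete the square: 24(x + 7)² + 49(y - 5)² = -1225 + 1176 + 1225 = 1176
Dividing both sides by 1176: (x + 7)²/49 + (y - 5)²/24 = 1
Ellipse, center (-7, 5), major axis horizontal; a² = 49, b² = 24.
c² = a² - b² = 49 - 24 = 25, so c = 5.
Foci lie on the horizontal axis through the center: (h ± c, k).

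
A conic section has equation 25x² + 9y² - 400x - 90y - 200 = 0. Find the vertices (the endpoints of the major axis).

Group the x- and y-terms: 25(x² - 16x) + 9(y² - 10y) = 200
25(x - 8)² + 9(y - 5)² = 200 + 1600 + 225 = 2025
Divide by 2025: (x - 8)²/81 + (y - 5)²/225 = 1
Ellipse, center (8, 5), major axis vertical; a² = 225, b² = 81.
a = 15. Vertices at (h, k ± a).

(8, -10) and (8, 20)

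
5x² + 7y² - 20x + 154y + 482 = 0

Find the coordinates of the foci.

(2 - √22, -11) and (2 + √22, -11)

Group: 5(x² - 4x) + 7(y² + 22y) = -482
5(x - 2)² + 7(y + 11)² = -482 + 20 + 847 = 385
Dividing both sides by 385: (x - 2)²/77 + (y + 11)²/55 = 1
Ellipse, center (2, -11), major axis horizontal; a² = 77, b² = 55.
c² = a² - b² = 77 - 55 = 22, so c = √22.
Foci lie on the horizontal axis through the center: (h ± c, k).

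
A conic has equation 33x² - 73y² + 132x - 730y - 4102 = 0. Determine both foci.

(-2 - √106, -5) and (-2 + √106, -5)

33(x² + 4x) -73(y² + 10y) = 4102
Complete the square: 33(x + 2)² -73(y + 5)² = 4102 + 132 - 1825 = 2409
Dividing both sides by 2409: (x + 2)²/73 - (y + 5)²/33 = 1
Hyperbola, center (-2, -5), transverse axis horizontal; a² = 73, b² = 33.
c² = a² + b² = 73 + 33 = 106, so c = √106.
Foci lie on the horizontal axis through the center: (h ± c, k).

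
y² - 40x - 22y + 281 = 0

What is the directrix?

Only y is squared. Complete the square in y: (y - 11)² = 40(x - 4).
Vertex (4, 11); 4p = 40 so p = 10. Opens right.
Directrix is the vertical line x = h − p = 4 − (10) = -6.

x = -6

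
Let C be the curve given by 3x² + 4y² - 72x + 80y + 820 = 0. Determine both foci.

(11, -10) and (13, -10)

Rearranging, 3(x² - 24x) + 4(y² + 20y) = -820.
Complete the square: 3(x - 12)² + 4(y + 10)² = -820 + 432 + 400 = 12
Divide through by 12 to get (x - 12)²/4 + (y + 10)²/3 = 1.
Ellipse, center (12, -10), major axis horizontal; a² = 4, b² = 3.
c² = a² - b² = 4 - 3 = 1, so c = 1.
Foci lie on the horizontal axis through the center: (h ± c, k).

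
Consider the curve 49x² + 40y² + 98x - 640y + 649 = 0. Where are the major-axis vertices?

(-1, 1) and (-1, 15)

Rearranging, 49(x² + 2x) + 40(y² - 16y) = -649.
Complete the square in x and y: 49(x + 1)² + 40(y - 8)² = -649 + 49 + 2560 = 1960
Divide by 1960: (x + 1)²/40 + (y - 8)²/49 = 1
Ellipse, center (-1, 8), major axis vertical; a² = 49, b² = 40.
a = 7. Vertices at (h, k ± a).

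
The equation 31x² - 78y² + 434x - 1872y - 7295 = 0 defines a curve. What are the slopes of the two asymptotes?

Rearranging, 31(x² + 14x) -78(y² + 24y) = 7295.
31(x + 7)² -78(y + 12)² = 7295 + 1519 - 11232 = -2418
Dividing both sides by -2418: (y + 12)²/31 - (x + 7)²/78 = 1
Hyperbola, center (-7, -12), transverse axis vertical; a² = 31, b² = 78.
For a vertical hyperbola the asymptotes have slope ±a/b.
Here that is ±√31/√78 = ±√2418/78.

√2418/78 and -√2418/78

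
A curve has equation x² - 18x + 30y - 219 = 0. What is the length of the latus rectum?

30

Only x is squared. Complete the square in x: (x - 9)² = -30(y - 10).
Vertex (9, 10); 4p = -30 so p = -15/2. Opens down.
Latus rectum length = |4p| = 30.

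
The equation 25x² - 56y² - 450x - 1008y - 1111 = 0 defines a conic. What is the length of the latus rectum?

Collect terms: 25(x² - 18x) -56(y² + 18y) = 1111
Completing the square gives 25(x - 9)² -56(y + 9)² = 1111 + 2025 - 4536 = -1400.
Dividing both sides by -1400: (y + 9)²/25 - (x - 9)²/56 = 1
Hyperbola, center (9, -9), transverse axis vertical; a² = 25, b² = 56.
Latus rectum length = 2b²/a = 2·56/5 = 112/5.

112/5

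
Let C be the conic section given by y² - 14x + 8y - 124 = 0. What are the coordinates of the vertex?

Only y is squared. Complete the square in y: (y + 4)² = 14(x + 10).
Vertex (-10, -4); 4p = 14 so p = 7/2. Opens right.

(-10, -4)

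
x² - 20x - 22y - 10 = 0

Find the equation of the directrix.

y = -21/2

Only x is squared. Complete the square in x: (x - 10)² = 22(y + 5).
Vertex (10, -5); 4p = 22 so p = 11/2. Opens up.
Directrix is the horizontal line y = k − p = -5 − (11/2) = -21/2.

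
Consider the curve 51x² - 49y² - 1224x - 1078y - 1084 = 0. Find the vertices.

51(x² - 24x) -49(y² + 22y) = 1084
Complete the square: 51(x - 12)² -49(y + 11)² = 1084 + 7344 - 5929 = 2499
Divide by 2499: (x - 12)²/49 - (y + 11)²/51 = 1
Hyperbola, center (12, -11), transverse axis horizontal; a² = 49, b² = 51.
a = 7. Vertices at (h ± a, k).

(5, -11) and (19, -11)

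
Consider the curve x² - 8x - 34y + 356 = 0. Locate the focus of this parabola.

(4, 37/2)

Only x is squared. Complete the square in x: (x - 4)² = 34(y - 10).
Vertex (4, 10); 4p = 34 so p = 17/2. Opens up.
Focus is p units from the vertex along the axis: (h, k + p).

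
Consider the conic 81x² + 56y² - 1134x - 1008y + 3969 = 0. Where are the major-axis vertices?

Rearranging, 81(x² - 14x) + 56(y² - 18y) = -3969.
Completing the square gives 81(x - 7)² + 56(y - 9)² = -3969 + 3969 + 4536 = 4536.
Divide by 4536: (x - 7)²/56 + (y - 9)²/81 = 1
Ellipse, center (7, 9), major axis vertical; a² = 81, b² = 56.
a = 9. Vertices at (h, k ± a).

(7, 0) and (7, 18)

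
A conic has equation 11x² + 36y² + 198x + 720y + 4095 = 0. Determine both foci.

Group: 11(x² + 18x) + 36(y² + 20y) = -4095
11(x + 9)² + 36(y + 10)² = -4095 + 891 + 3600 = 396
Divide by 396: (x + 9)²/36 + (y + 10)²/11 = 1
Ellipse, center (-9, -10), major axis horizontal; a² = 36, b² = 11.
c² = a² - b² = 36 - 11 = 25, so c = 5.
Foci lie on the horizontal axis through the center: (h ± c, k).

(-14, -10) and (-4, -10)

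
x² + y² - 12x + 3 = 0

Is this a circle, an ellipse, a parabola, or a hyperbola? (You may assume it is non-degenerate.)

circle

No xy term. Coefficients of x² and y² are A = 1, C = 1.
A = C (same sign) ⇒ circle.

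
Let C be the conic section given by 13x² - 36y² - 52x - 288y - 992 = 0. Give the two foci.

(-5, -4) and (9, -4)

Rearranging, 13(x² - 4x) -36(y² + 8y) = 992.
13(x - 2)² -36(y + 4)² = 992 + 52 - 576 = 468
Divide through by 468 to get (x - 2)²/36 - (y + 4)²/13 = 1.
Hyperbola, center (2, -4), transverse axis horizontal; a² = 36, b² = 13.
c² = a² + b² = 36 + 13 = 49, so c = 7.
Foci lie on the horizontal axis through the center: (h ± c, k).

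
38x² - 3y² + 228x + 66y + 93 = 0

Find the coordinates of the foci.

(-3, 11 - √41) and (-3, 11 + √41)

38(x² + 6x) -3(y² - 22y) = -93
Complete the square in x and y: 38(x + 3)² -3(y - 11)² = -93 + 342 - 363 = -114
Divide by -114: (y - 11)²/38 - (x + 3)²/3 = 1
Hyperbola, center (-3, 11), transverse axis vertical; a² = 38, b² = 3.
c² = a² + b² = 38 + 3 = 41, so c = √41.
Foci lie on the vertical axis through the center: (h, k ± c).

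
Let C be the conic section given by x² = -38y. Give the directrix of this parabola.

y = 19/2

Vertex (0, 0); 4p = -38 so p = -19/2. Opens down.
Directrix is the horizontal line y = k − p = 0 − (-19/2) = 19/2.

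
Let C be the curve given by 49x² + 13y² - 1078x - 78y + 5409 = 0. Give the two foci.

Group: 49(x² - 22x) + 13(y² - 6y) = -5409
Complete the square: 49(x - 11)² + 13(y - 3)² = -5409 + 5929 + 117 = 637
Dividing both sides by 637: (x - 11)²/13 + (y - 3)²/49 = 1
Ellipse, center (11, 3), major axis vertical; a² = 49, b² = 13.
c² = a² - b² = 49 - 13 = 36, so c = 6.
Foci lie on the vertical axis through the center: (h, k ± c).

(11, -3) and (11, 9)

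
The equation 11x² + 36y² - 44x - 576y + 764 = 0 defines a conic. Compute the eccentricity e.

e = 5/6

Group the x- and y-terms: 11(x² - 4x) + 36(y² - 16y) = -764
Complete the square in x and y: 11(x - 2)² + 36(y - 8)² = -764 + 44 + 2304 = 1584
Dividing both sides by 1584: (x - 2)²/144 + (y - 8)²/44 = 1
Ellipse, center (2, 8), major axis horizontal; a² = 144, b² = 44.
c² = a² - b² = 100, so c = 10.
e = c/a = 10/12 = 5/6.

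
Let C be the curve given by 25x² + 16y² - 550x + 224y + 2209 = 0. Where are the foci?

Group the x- and y-terms: 25(x² - 22x) + 16(y² + 14y) = -2209
Complete the square in x and y: 25(x - 11)² + 16(y + 7)² = -2209 + 3025 + 784 = 1600
Divide by 1600: (x - 11)²/64 + (y + 7)²/100 = 1
Ellipse, center (11, -7), major axis vertical; a² = 100, b² = 64.
c² = a² - b² = 100 - 64 = 36, so c = 6.
Foci lie on the vertical axis through the center: (h, k ± c).

(11, -13) and (11, -1)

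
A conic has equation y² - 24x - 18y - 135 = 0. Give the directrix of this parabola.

x = -15

Only y is squared. Complete the square in y: (y - 9)² = 24(x + 9).
Vertex (-9, 9); 4p = 24 so p = 6. Opens right.
Directrix is the vertical line x = h − p = -9 − (6) = -15.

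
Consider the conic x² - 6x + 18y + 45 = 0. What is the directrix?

Only x is squared. Complete the square in x: (x - 3)² = -18(y + 2).
Vertex (3, -2); 4p = -18 so p = -9/2. Opens down.
Directrix is the horizontal line y = k − p = -2 − (-9/2) = 5/2.

y = 5/2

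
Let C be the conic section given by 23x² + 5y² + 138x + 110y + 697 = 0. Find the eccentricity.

Rearranging, 23(x² + 6x) + 5(y² + 22y) = -697.
Complete the square in x and y: 23(x + 3)² + 5(y + 11)² = -697 + 207 + 605 = 115
Divide by 115: (x + 3)²/5 + (y + 11)²/23 = 1
Ellipse, center (-3, -11), major axis vertical; a² = 23, b² = 5.
c² = a² - b² = 18, so c = 3√2.
e = c/a = 3√2/√23 = 3√46/23.

e = 3√46/23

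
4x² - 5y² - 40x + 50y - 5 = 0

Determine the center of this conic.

Collect terms: 4(x² - 10x) -5(y² - 10y) = 5
Complete the square in x and y: 4(x - 5)² -5(y - 5)² = 5 + 100 - 125 = -20
Divide by -20: (y - 5)²/4 - (x - 5)²/5 = 1
Hyperbola with center (5, 5).

(5, 5)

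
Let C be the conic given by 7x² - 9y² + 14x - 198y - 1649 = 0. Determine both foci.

(-13, -11) and (11, -11)

Group the x- and y-terms: 7(x² + 2x) -9(y² + 22y) = 1649
7(x + 1)² -9(y + 11)² = 1649 + 7 - 1089 = 567
Dividing both sides by 567: (x + 1)²/81 - (y + 11)²/63 = 1
Hyperbola, center (-1, -11), transverse axis horizontal; a² = 81, b² = 63.
c² = a² + b² = 81 + 63 = 144, so c = 12.
Foci lie on the horizontal axis through the center: (h ± c, k).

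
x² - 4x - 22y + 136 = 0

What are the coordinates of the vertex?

(2, 6)

Only x is squared. Complete the square in x: (x - 2)² = 22(y - 6).
Vertex (2, 6); 4p = 22 so p = 11/2. Opens up.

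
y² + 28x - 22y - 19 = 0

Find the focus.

Only y is squared. Complete the square in y: (y - 11)² = -28(x - 5).
Vertex (5, 11); 4p = -28 so p = -7. Opens left.
Focus is p units from the vertex along the axis: (h + p, k).

(-2, 11)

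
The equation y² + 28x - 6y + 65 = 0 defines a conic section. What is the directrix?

x = 5

Only y is squared. Complete the square in y: (y - 3)² = -28(x + 2).
Vertex (-2, 3); 4p = -28 so p = -7. Opens left.
Directrix is the vertical line x = h − p = -2 − (-7) = 5.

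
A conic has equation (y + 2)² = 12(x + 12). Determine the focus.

(-9, -2)

Vertex (-12, -2); 4p = 12 so p = 3. Opens right.
Focus is p units from the vertex along the axis: (h + p, k).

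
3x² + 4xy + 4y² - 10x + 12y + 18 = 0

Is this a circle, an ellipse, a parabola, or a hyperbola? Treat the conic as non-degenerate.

A = 3, B = 4, C = 4.
Discriminant B² − 4AC = 4² − 4·3·4 = -32.
B² − 4AC < 0 ⇒ ellipse.

ellipse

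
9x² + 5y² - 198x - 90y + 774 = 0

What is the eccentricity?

e = 2/3

Group: 9(x² - 22x) + 5(y² - 18y) = -774
Complete the square in x and y: 9(x - 11)² + 5(y - 9)² = -774 + 1089 + 405 = 720
Dividing both sides by 720: (x - 11)²/80 + (y - 9)²/144 = 1
Ellipse, center (11, 9), major axis vertical; a² = 144, b² = 80.
c² = a² - b² = 64, so c = 8.
e = c/a = 8/12 = 2/3.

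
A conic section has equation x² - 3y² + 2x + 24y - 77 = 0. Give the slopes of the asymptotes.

√3/3 and -√3/3

Group the x- and y-terms: (x² + 2x) -3(y² - 8y) = 77
(x + 1)² -3(y - 4)² = 77 + 1 - 48 = 30
Dividing both sides by 30: (x + 1)²/30 - (y - 4)²/10 = 1
Hyperbola, center (-1, 4), transverse axis horizontal; a² = 30, b² = 10.
For a horizontal hyperbola the asymptotes have slope ±b/a.
Here that is ±√10/√30 = ±√3/3.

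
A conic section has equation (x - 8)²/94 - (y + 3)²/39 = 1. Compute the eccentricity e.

Center (8, -3). The positive term is the x-term, so the transverse axis is horizontal; a² = 94, b² = 39.
c² = a² + b² = 133, so c = √133.
e = c/a = √133/√94 = √12502/94.

e = √12502/94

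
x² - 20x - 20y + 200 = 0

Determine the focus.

(10, 10)

Only x is squared. Complete the square in x: (x - 10)² = 20(y - 5).
Vertex (10, 5); 4p = 20 so p = 5. Opens up.
Focus is p units from the vertex along the axis: (h, k + p).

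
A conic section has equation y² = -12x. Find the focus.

Vertex (0, 0); 4p = -12 so p = -3. Opens left.
Focus is p units from the vertex along the axis: (h + p, k).

(-3, 0)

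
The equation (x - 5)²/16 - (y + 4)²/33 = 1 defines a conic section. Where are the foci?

(-2, -4) and (12, -4)

Center (5, -4). The positive term is the x-term, so the transverse axis is horizontal; a² = 16, b² = 33.
c² = a² + b² = 16 + 33 = 49, so c = 7.
Foci lie on the horizontal axis through the center: (h ± c, k).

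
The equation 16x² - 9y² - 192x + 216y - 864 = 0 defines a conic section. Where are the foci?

(1, 12) and (11, 12)

Group the x- and y-terms: 16(x² - 12x) -9(y² - 24y) = 864
Complete the square: 16(x - 6)² -9(y - 12)² = 864 + 576 - 1296 = 144
Divide by 144: (x - 6)²/9 - (y - 12)²/16 = 1
Hyperbola, center (6, 12), transverse axis horizontal; a² = 9, b² = 16.
c² = a² + b² = 9 + 16 = 25, so c = 5.
Foci lie on the horizontal axis through the center: (h ± c, k).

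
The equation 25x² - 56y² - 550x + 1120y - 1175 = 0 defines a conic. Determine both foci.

Collect terms: 25(x² - 22x) -56(y² - 20y) = 1175
Complete the square in x and y: 25(x - 11)² -56(y - 10)² = 1175 + 3025 - 5600 = -1400
Divide through by -1400 to get (y - 10)²/25 - (x - 11)²/56 = 1.
Hyperbola, center (11, 10), transverse axis vertical; a² = 25, b² = 56.
c² = a² + b² = 25 + 56 = 81, so c = 9.
Foci lie on the vertical axis through the center: (h, k ± c).

(11, 1) and (11, 19)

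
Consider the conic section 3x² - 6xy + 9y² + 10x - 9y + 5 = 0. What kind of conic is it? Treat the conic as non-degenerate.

A = 3, B = -6, C = 9.
Discriminant B² − 4AC = (-6)² − 4·3·9 = -72.
B² − 4AC < 0 ⇒ ellipse.

ellipse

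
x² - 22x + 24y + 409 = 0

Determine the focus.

Only x is squared. Complete the square in x: (x - 11)² = -24(y + 12).
Vertex (11, -12); 4p = -24 so p = -6. Opens down.
Focus is p units from the vertex along the axis: (h, k + p).

(11, -18)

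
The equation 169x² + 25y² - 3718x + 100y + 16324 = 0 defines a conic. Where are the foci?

Group: 169(x² - 22x) + 25(y² + 4y) = -16324
Completing the square gives 169(x - 11)² + 25(y + 2)² = -16324 + 20449 + 100 = 4225.
Dividing both sides by 4225: (x - 11)²/25 + (y + 2)²/169 = 1
Ellipse, center (11, -2), major axis vertical; a² = 169, b² = 25.
c² = a² - b² = 169 - 25 = 144, so c = 12.
Foci lie on the vertical axis through the center: (h, k ± c).

(11, -14) and (11, 10)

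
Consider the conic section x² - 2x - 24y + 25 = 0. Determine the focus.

Only x is squared. Complete the square in x: (x - 1)² = 24(y - 1).
Vertex (1, 1); 4p = 24 so p = 6. Opens up.
Focus is p units from the vertex along the axis: (h, k + p).

(1, 7)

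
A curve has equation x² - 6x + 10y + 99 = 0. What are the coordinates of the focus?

Only x is squared. Complete the square in x: (x - 3)² = -10(y + 9).
Vertex (3, -9); 4p = -10 so p = -5/2. Opens down.
Focus is p units from the vertex along the axis: (h, k + p).

(3, -23/2)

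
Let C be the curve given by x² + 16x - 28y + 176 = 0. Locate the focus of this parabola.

(-8, 11)

Only x is squared. Complete the square in x: (x + 8)² = 28(y - 4).
Vertex (-8, 4); 4p = 28 so p = 7. Opens up.
Focus is p units from the vertex along the axis: (h, k + p).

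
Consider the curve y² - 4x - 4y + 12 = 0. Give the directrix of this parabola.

Only y is squared. Complete the square in y: (y - 2)² = 4(x - 2).
Vertex (2, 2); 4p = 4 so p = 1. Opens right.
Directrix is the vertical line x = h − p = 2 − (1) = 1.

x = 1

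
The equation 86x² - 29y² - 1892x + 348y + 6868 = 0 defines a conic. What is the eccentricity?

e = √3335/29

Collect terms: 86(x² - 22x) -29(y² - 12y) = -6868
86(x - 11)² -29(y - 6)² = -6868 + 10406 - 1044 = 2494
Divide through by 2494 to get (x - 11)²/29 - (y - 6)²/86 = 1.
Hyperbola, center (11, 6), transverse axis horizontal; a² = 29, b² = 86.
c² = a² + b² = 115, so c = √115.
e = c/a = √115/√29 = √3335/29.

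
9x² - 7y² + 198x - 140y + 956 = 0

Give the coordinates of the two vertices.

9(x² + 22x) -7(y² + 20y) = -956
9(x + 11)² -7(y + 10)² = -956 + 1089 - 700 = -567
Divide by -567: (y + 10)²/81 - (x + 11)²/63 = 1
Hyperbola, center (-11, -10), transverse axis vertical; a² = 81, b² = 63.
a = 9. Vertices at (h, k ± a).

(-11, -19) and (-11, -1)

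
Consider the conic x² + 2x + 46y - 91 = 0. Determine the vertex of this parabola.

(-1, 2)

Only x is squared. Complete the square in x: (x + 1)² = -46(y - 2).
Vertex (-1, 2); 4p = -46 so p = -23/2. Opens down.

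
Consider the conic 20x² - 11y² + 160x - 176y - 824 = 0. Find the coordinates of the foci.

(-4 - √62, -8) and (-4 + √62, -8)

Rearranging, 20(x² + 8x) -11(y² + 16y) = 824.
Complete the square: 20(x + 4)² -11(y + 8)² = 824 + 320 - 704 = 440
Divide by 440: (x + 4)²/22 - (y + 8)²/40 = 1
Hyperbola, center (-4, -8), transverse axis horizontal; a² = 22, b² = 40.
c² = a² + b² = 22 + 40 = 62, so c = √62.
Foci lie on the horizontal axis through the center: (h ± c, k).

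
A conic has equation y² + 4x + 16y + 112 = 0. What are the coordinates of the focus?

Only y is squared. Complete the square in y: (y + 8)² = -4(x + 12).
Vertex (-12, -8); 4p = -4 so p = -1. Opens left.
Focus is p units from the vertex along the axis: (h + p, k).

(-13, -8)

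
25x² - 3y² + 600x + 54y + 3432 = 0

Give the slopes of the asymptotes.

5√3/3 and -5√3/3

25(x² + 24x) -3(y² - 18y) = -3432
Complete the square in x and y: 25(x + 12)² -3(y - 9)² = -3432 + 3600 - 243 = -75
Divide through by -75 to get (y - 9)²/25 - (x + 12)²/3 = 1.
Hyperbola, center (-12, 9), transverse axis vertical; a² = 25, b² = 3.
For a vertical hyperbola the asymptotes have slope ±a/b.
Here that is ±5/√3 = ±5√3/3.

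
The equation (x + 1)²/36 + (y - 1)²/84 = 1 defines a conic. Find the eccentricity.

e = 2√7/7

Center (-1, 1). The larger denominator 84 sits under the y-term, so the major axis is vertical; a² = 84, b² = 36.
c² = a² - b² = 48, so c = 4√3.
e = c/a = 4√3/2√21 = 2√7/7.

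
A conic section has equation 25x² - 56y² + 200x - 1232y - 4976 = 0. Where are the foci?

(-4, -20) and (-4, -2)

25(x² + 8x) -56(y² + 22y) = 4976
Complete the square in x and y: 25(x + 4)² -56(y + 11)² = 4976 + 400 - 6776 = -1400
Divide through by -1400 to get (y + 11)²/25 - (x + 4)²/56 = 1.
Hyperbola, center (-4, -11), transverse axis vertical; a² = 25, b² = 56.
c² = a² + b² = 25 + 56 = 81, so c = 9.
Foci lie on the vertical axis through the center: (h, k ± c).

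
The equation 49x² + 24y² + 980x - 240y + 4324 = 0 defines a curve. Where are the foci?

Collect terms: 49(x² + 20x) + 24(y² - 10y) = -4324
49(x + 10)² + 24(y - 5)² = -4324 + 4900 + 600 = 1176
Dividing both sides by 1176: (x + 10)²/24 + (y - 5)²/49 = 1
Ellipse, center (-10, 5), major axis vertical; a² = 49, b² = 24.
c² = a² - b² = 49 - 24 = 25, so c = 5.
Foci lie on the vertical axis through the center: (h, k ± c).

(-10, 0) and (-10, 10)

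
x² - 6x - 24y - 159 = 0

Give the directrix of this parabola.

Only x is squared. Complete the square in x: (x - 3)² = 24(y + 7).
Vertex (3, -7); 4p = 24 so p = 6. Opens up.
Directrix is the horizontal line y = k − p = -7 − (6) = -13.

y = -13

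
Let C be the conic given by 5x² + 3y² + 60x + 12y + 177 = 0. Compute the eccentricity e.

Collect terms: 5(x² + 12x) + 3(y² + 4y) = -177
Completing the square gives 5(x + 6)² + 3(y + 2)² = -177 + 180 + 12 = 15.
Divide by 15: (x + 6)²/3 + (y + 2)²/5 = 1
Ellipse, center (-6, -2), major axis vertical; a² = 5, b² = 3.
c² = a² - b² = 2, so c = √2.
e = c/a = √2/√5 = √10/5.

e = √10/5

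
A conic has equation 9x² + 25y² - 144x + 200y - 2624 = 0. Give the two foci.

Group the x- and y-terms: 9(x² - 16x) + 25(y² + 8y) = 2624
Complete the square in x and y: 9(x - 8)² + 25(y + 4)² = 2624 + 576 + 400 = 3600
Dividing both sides by 3600: (x - 8)²/400 + (y + 4)²/144 = 1
Ellipse, center (8, -4), major axis horizontal; a² = 400, b² = 144.
c² = a² - b² = 400 - 144 = 256, so c = 16.
Foci lie on the horizontal axis through the center: (h ± c, k).

(-8, -4) and (24, -4)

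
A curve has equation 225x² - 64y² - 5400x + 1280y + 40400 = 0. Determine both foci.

(12, -7) and (12, 27)

Group the x- and y-terms: 225(x² - 24x) -64(y² - 20y) = -40400
Complete the square: 225(x - 12)² -64(y - 10)² = -40400 + 32400 - 6400 = -14400
Divide through by -14400 to get (y - 10)²/225 - (x - 12)²/64 = 1.
Hyperbola, center (12, 10), transverse axis vertical; a² = 225, b² = 64.
c² = a² + b² = 225 + 64 = 289, so c = 17.
Foci lie on the vertical axis through the center: (h, k ± c).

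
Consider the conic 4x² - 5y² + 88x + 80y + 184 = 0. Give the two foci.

Group: 4(x² + 22x) -5(y² - 16y) = -184
Complete the square: 4(x + 11)² -5(y - 8)² = -184 + 484 - 320 = -20
Divide by -20: (y - 8)²/4 - (x + 11)²/5 = 1
Hyperbola, center (-11, 8), transverse axis vertical; a² = 4, b² = 5.
c² = a² + b² = 4 + 5 = 9, so c = 3.
Foci lie on the vertical axis through the center: (h, k ± c).

(-11, 5) and (-11, 11)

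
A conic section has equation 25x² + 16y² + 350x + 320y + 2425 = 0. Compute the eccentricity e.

e = 3/5

Group: 25(x² + 14x) + 16(y² + 20y) = -2425
Completing the square gives 25(x + 7)² + 16(y + 10)² = -2425 + 1225 + 1600 = 400.
Dividing both sides by 400: (x + 7)²/16 + (y + 10)²/25 = 1
Ellipse, center (-7, -10), major axis vertical; a² = 25, b² = 16.
c² = a² - b² = 9, so c = 3.
e = c/a = 3/5.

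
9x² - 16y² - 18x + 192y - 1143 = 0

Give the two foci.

Collect terms: 9(x² - 2x) -16(y² - 12y) = 1143
9(x - 1)² -16(y - 6)² = 1143 + 9 - 576 = 576
Divide through by 576 to get (x - 1)²/64 - (y - 6)²/36 = 1.
Hyperbola, center (1, 6), transverse axis horizontal; a² = 64, b² = 36.
c² = a² + b² = 64 + 36 = 100, so c = 10.
Foci lie on the horizontal axis through the center: (h ± c, k).

(-9, 6) and (11, 6)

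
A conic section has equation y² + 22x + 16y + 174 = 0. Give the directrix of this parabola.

Only y is squared. Complete the square in y: (y + 8)² = -22(x + 5).
Vertex (-5, -8); 4p = -22 so p = -11/2. Opens left.
Directrix is the vertical line x = h − p = -5 − (-11/2) = 1/2.

x = 1/2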